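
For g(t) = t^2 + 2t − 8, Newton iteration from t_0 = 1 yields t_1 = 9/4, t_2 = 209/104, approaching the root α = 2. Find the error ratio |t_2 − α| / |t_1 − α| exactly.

t_1 − α = 9/4 − 2 = 1/4, so |t_1 − α| = 1/4.
t_2 − α = 209/104 − 2 = 1/104, so |t_2 − α| = 1/104.
Ratio = (1/104) / (1/4) = 1/26.

1/26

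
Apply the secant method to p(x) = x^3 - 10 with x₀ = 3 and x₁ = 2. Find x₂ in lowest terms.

p(3) = 17, p(2) = -2. x₂ = 2 - (-2)·(2 - 3)/((-2) - 17) = 40/19.

40/19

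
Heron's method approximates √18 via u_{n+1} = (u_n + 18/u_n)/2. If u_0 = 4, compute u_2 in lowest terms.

u_1 = (4 + 18/4)/2 = 17/4.
u_2 = (17/4 + 18/(17/4))/2 = 577/136.

577/136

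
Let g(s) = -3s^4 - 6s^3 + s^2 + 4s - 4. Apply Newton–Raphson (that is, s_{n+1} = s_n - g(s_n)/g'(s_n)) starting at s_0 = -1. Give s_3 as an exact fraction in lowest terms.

g'(s) = -12s^3 - 18s^2 + 2s + 4.
g(-1) = -4, g'(-1) = -4, so s_1 = (-1) - (-4)/(-4) = -2.
g(-2) = -8, g'(-2) = 24, so s_2 = (-2) - (-8)/24 = -5/3.
g(-5/3) = -88/27, g'(-5/3) = 56/9, so s_3 = (-5/3) - (-88/27)/(56/9) = -8/7.

-8/7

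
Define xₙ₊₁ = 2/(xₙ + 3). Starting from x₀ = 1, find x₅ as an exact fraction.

178/317

x₁ = 2/(1 + 3) = 1/2.
x₂ = 2/(1/2 + 3) = 4/7.
x₃ = 2/(4/7 + 3) = 14/25.
x₄ = 2/(14/25 + 3) = 50/89.
x₅ = 2/(50/89 + 3) = 178/317.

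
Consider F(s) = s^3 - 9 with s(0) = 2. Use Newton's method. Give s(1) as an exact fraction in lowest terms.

F'(s) = 3s^2.
F(2) = -1, F'(2) = 12, so s(1) = 2 - (-1)/12 = 25/12.

25/12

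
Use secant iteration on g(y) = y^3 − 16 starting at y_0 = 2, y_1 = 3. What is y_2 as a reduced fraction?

46/19

g(2) = −8, g(3) = 11. y_2 = 3 − 11·(3 − 2)/(11 − (−8)) = 46/19.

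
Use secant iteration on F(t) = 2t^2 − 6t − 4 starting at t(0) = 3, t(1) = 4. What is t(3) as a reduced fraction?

F(3) = −4, F(4) = 4. t(2) = 4 − 4·(4 − 3)/(4 − (−4)) = 7/2.
F(4) = 4, F(7/2) = −1/2. t(3) = (7/2) − (−1/2)·((7/2) − 4)/((−1/2) − 4) = 32/9.

32/9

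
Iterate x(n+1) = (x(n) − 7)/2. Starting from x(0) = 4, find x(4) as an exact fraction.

x(1) = (4 − 7)/2 = −3/2.
x(2) = ((−3/2) − 7)/2 = −17/4.
x(3) = ((−17/4) − 7)/2 = −45/8.
x(4) = ((−45/8) − 7)/2 = −101/16.

−101/16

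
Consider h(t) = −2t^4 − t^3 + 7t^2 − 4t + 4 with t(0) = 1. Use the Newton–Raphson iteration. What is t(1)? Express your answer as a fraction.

h'(t) = −8t^3 − 3t^2 + 14t − 4.
h(1) = 4, h'(1) = −1, so t(1) = 1 − 4/(−1) = 5.

5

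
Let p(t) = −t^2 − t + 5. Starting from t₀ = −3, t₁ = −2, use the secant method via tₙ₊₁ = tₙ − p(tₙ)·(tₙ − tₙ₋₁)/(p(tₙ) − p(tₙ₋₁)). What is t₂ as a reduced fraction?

p(−3) = −1, p(−2) = 3. t₂ = (−2) − 3·((−2) − (−3))/(3 − (−1)) = −11/4.

−11/4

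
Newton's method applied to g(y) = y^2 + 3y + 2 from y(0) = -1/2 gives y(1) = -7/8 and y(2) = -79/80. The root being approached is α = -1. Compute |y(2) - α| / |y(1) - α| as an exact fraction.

1/10

y(1) - α = -7/8 - (-1) = -7/8 + 1 = 1/8, so |y(1) - α| = 1/8.
y(2) - α = -79/80 - (-1) = -79/80 + 1 = 1/80, so |y(2) - α| = 1/80.
Ratio = (1/80) / (1/8) = 1/10.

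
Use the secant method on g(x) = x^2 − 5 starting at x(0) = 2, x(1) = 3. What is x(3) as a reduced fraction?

29/13

g(2) = −1, g(3) = 4. x(2) = 3 − 4·(3 − 2)/(4 − (−1)) = 11/5.
g(3) = 4, g(11/5) = −4/25. x(3) = (11/5) − (−4/25)·((11/5) − 3)/((−4/25) − 4) = 29/13.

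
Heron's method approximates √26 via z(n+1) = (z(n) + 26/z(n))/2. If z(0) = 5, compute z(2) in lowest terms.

5201/1020

z(1) = (5 + 26/5)/2 = 51/10.
z(2) = (51/10 + 26/(51/10))/2 = 5201/1020.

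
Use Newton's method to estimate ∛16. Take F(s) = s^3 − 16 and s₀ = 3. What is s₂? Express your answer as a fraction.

F'(s) = 3s^2.
F(3) = 11, F'(3) = 27, so s₁ = 3 − 11/27 = 70/27.
F(70/27) = 28072/19683, F'(70/27) = 4900/243, so s₂ = (70/27) − (28072/19683)/(4900/243) = 250232/99225.

250232/99225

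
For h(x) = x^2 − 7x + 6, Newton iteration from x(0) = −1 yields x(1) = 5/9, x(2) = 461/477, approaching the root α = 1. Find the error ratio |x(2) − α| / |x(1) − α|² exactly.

x(1) − α = 5/9 − 1 = −4/9, so |x(1) − α| = 4/9.
x(2) − α = 461/477 − 1 = −16/477, so |x(2) − α| = 16/477.
|x(1) − α|² = 16/81.
Ratio = (16/477) / (16/81) = 9/53.

9/53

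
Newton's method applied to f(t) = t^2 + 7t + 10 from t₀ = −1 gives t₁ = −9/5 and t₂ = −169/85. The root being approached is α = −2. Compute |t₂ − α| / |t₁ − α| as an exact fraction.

1/17

t₁ − α = −9/5 − (−2) = −9/5 + 2 = 1/5, so |t₁ − α| = 1/5.
t₂ − α = −169/85 − (−2) = −169/85 + 2 = 1/85, so |t₂ − α| = 1/85.
Ratio = (1/85) / (1/5) = 1/17.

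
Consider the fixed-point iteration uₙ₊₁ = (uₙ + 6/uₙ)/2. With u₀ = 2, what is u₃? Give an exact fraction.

4801/1960

u₁ = (2 + 6/2)/2 = 5/2.
u₂ = (5/2 + 6/(5/2))/2 = 49/20.
u₃ = (49/20 + 6/(49/20))/2 = 4801/1960.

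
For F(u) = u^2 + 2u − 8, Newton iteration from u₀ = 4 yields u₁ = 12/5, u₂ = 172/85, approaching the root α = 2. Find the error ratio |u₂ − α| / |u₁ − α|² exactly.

u₁ − α = 12/5 − 2 = 2/5, so |u₁ − α| = 2/5.
u₂ − α = 172/85 − 2 = 2/85, so |u₂ − α| = 2/85.
|u₁ − α|² = 4/25.
Ratio = (2/85) / (4/25) = 5/34.

5/34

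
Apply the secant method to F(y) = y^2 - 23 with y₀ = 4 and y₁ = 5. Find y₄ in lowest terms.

18181/3791

F(4) = -7, F(5) = 2. y₂ = 5 - 2·(5 - 4)/(2 - (-7)) = 43/9.
F(5) = 2, F(43/9) = -14/81. y₃ = (43/9) - (-14/81)·((43/9) - 5)/((-14/81) - 2) = 211/44.
F(43/9) = -14/81, F(211/44) = -7/1936. y₄ = (211/44) - (-7/1936)·((211/44) - (43/9))/((-7/1936) - (-14/81)) = 18181/3791.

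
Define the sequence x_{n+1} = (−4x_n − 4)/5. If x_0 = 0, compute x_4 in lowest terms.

x_1 = (−4·0 − 4)/5 = −4/5.
x_2 = (−4·(−4/5) − 4)/5 = −4/25.
x_3 = (−4·(−4/25) − 4)/5 = −84/125.
x_4 = (−4·(−84/125) − 4)/5 = −164/625.

−164/625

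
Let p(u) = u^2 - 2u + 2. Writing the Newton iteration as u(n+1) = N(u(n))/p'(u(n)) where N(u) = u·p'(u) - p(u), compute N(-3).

7

p'(u) = 2u - 2.
N(u) = u·p'(u) - p(u) = u·(2u - 2) - (u^2 - 2u + 2) = u^2 - 2.
N(-3) = 7.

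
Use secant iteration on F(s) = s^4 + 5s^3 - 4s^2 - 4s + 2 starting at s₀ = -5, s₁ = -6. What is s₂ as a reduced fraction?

-479/88

F(-5) = -78, F(-6) = 98. s₂ = (-6) - 98·((-6) - (-5))/(98 - (-78)) = -479/88.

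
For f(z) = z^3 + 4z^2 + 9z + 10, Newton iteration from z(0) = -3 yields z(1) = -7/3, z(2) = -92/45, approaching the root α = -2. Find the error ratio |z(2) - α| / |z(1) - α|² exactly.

2/5

z(1) - α = -7/3 - (-2) = -7/3 + 2 = -1/3, so |z(1) - α| = 1/3.
z(2) - α = -92/45 - (-2) = -92/45 + 2 = -2/45, so |z(2) - α| = 2/45.
|z(1) - α|² = 1/9.
Ratio = (2/45) / (1/9) = 2/5.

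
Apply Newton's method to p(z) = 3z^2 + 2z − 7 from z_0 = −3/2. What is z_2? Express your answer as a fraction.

p'(z) = 6z + 2.
p(−3/2) = −13/4, p'(−3/2) = −7, so z_1 = (−3/2) − (−13/4)/(−7) = −55/28.
p(−55/28) = 507/784, p'(−55/28) = −137/14, so z_2 = (−55/28) − (507/784)/(−137/14) = −14563/7672.

−14563/7672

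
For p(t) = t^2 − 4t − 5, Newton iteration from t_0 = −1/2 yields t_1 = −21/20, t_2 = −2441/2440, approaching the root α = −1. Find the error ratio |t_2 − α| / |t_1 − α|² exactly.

t_1 − α = −21/20 − (−1) = −21/20 + 1 = −1/20, so |t_1 − α| = 1/20.
t_2 − α = −2441/2440 − (−1) = −2441/2440 + 1 = −1/2440, so |t_2 − α| = 1/2440.
|t_1 − α|² = 1/400.
Ratio = (1/2440) / (1/400) = 10/61.

10/61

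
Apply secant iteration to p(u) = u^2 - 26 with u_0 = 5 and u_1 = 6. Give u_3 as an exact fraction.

311/61

p(5) = -1, p(6) = 10. u_2 = 6 - 10·(6 - 5)/(10 - (-1)) = 56/11.
p(6) = 10, p(56/11) = -10/121. u_3 = (56/11) - (-10/121)·((56/11) - 6)/((-10/121) - 10) = 311/61.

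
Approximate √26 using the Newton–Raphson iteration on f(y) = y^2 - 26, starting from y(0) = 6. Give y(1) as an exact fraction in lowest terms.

f'(y) = 2y.
f(6) = 10, f'(6) = 12, so y(1) = 6 - 10/12 = 31/6.

31/6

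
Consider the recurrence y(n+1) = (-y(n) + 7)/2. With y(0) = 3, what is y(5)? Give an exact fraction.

y(1) = (-3 + 7)/2 = 2.
y(2) = (-2 + 7)/2 = 5/2.
y(3) = (-(5/2) + 7)/2 = 9/4.
y(4) = (-(9/4) + 7)/2 = 19/8.
y(5) = (-(19/8) + 7)/2 = 37/16.

37/16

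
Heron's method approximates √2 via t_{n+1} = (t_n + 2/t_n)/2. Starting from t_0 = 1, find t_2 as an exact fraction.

t_1 = (1 + 2/1)/2 = 3/2.
t_2 = (3/2 + 2/(3/2))/2 = 17/12.

17/12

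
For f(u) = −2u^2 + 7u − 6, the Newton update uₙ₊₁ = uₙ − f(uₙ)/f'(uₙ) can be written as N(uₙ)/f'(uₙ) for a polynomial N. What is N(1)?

f'(u) = −4u + 7.
N(u) = u·f'(u) − f(u) = u·(−4u + 7) − (−2u^2 + 7u − 6) = −2u^2 + 6.
N(1) = 4.

4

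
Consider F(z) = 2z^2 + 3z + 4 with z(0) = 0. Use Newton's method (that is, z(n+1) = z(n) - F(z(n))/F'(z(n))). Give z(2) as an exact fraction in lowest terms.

4/21

F'(z) = 4z + 3.
F(0) = 4, F'(0) = 3, so z(1) = 0 - 4/3 = -4/3.
F(-4/3) = 32/9, F'(-4/3) = -7/3, so z(2) = (-4/3) - (32/9)/(-7/3) = 4/21.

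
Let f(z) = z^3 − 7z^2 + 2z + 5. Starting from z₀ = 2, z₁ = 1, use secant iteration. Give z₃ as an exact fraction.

f(2) = −11, f(1) = 1. z₂ = 1 − 1·(1 − 2)/(1 − (−11)) = 13/12.
f(1) = 1, f(13/12) = 385/1728. z₃ = (13/12) − (385/1728)·((13/12) − 1)/((385/1728) − 1) = 1487/1343.

1487/1343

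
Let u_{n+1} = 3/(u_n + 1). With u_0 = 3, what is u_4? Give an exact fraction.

57/40

u_1 = 3/(3 + 1) = 3/4.
u_2 = 3/(3/4 + 1) = 12/7.
u_3 = 3/(12/7 + 1) = 21/19.
u_4 = 3/(21/19 + 1) = 57/40.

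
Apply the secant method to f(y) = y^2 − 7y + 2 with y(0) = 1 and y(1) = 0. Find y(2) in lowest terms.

1/3

f(1) = −4, f(0) = 2. y(2) = 0 − 2·(0 − 1)/(2 − (−4)) = 1/3.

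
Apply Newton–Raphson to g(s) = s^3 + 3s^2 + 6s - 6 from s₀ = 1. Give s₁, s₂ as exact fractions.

s₁ = 11/15, s₂ = 28357/40545

g'(s) = 3s^2 + 6s + 6.
g(1) = 4, g'(1) = 15, so s₁ = 1 - 4/15 = 11/15.
g(11/15) = 1376/3375, g'(11/15) = 901/75, so s₂ = (11/15) - (1376/3375)/(901/75) = 28357/40545.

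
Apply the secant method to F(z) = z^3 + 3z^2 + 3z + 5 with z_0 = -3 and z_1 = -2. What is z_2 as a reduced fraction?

F(-3) = -4, F(-2) = 3. z_2 = (-2) - 3·((-2) - (-3))/(3 - (-4)) = -17/7.

-17/7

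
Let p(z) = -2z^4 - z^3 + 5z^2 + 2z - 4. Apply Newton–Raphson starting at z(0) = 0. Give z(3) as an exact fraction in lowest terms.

2984338/2151729

p'(z) = -8z^3 - 3z^2 + 10z + 2.
p(0) = -4, p'(0) = 2, so z(1) = 0 - (-4)/2 = 2.
p(2) = -20, p'(2) = -54, so z(2) = 2 - (-20)/(-54) = 44/27.
p(44/27) = -3133100/531441, p'(44/27) = -478162/19683, so z(3) = (44/27) - (-3133100/531441)/(-478162/19683) = 2984338/2151729.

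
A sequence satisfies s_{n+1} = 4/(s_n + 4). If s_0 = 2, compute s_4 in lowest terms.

s_1 = 4/(2 + 4) = 2/3.
s_2 = 4/(2/3 + 4) = 6/7.
s_3 = 4/(6/7 + 4) = 14/17.
s_4 = 4/(14/17 + 4) = 34/41.

34/41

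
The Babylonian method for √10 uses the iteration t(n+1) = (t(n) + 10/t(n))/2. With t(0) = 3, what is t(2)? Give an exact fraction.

721/228

t(1) = (3 + 10/3)/2 = 19/6.
t(2) = (19/6 + 10/(19/6))/2 = 721/228.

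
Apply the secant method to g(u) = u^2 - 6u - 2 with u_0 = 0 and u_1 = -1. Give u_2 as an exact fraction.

-2/7

g(0) = -2, g(-1) = 5. u_2 = (-1) - 5·((-1) - 0)/(5 - (-2)) = -2/7.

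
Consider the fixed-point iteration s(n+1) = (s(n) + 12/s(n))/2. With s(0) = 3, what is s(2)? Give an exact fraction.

s(1) = (3 + 12/3)/2 = 7/2.
s(2) = (7/2 + 12/(7/2))/2 = 97/28.

97/28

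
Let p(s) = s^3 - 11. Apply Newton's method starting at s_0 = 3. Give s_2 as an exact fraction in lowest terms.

p'(s) = 3s^2.
p(3) = 16, p'(3) = 27, so s_1 = 3 - 16/27 = 65/27.
p(65/27) = 58112/19683, p'(65/27) = 4225/243, so s_2 = (65/27) - (58112/19683)/(4225/243) = 765763/342225.

765763/342225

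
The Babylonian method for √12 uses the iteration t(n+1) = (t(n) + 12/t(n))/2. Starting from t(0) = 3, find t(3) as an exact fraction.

18817/5432

t(1) = (3 + 12/3)/2 = 7/2.
t(2) = (7/2 + 12/(7/2))/2 = 97/28.
t(3) = (97/28 + 12/(97/28))/2 = 18817/5432.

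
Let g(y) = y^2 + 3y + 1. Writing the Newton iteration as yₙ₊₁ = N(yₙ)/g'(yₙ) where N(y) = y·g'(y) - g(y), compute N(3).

8

g'(y) = 2y + 3.
N(y) = y·g'(y) - g(y) = y·(2y + 3) - (y^2 + 3y + 1) = y^2 - 1.
N(3) = 8.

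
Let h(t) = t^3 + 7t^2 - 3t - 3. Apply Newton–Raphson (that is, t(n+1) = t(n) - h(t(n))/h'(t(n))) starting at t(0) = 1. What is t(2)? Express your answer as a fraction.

1075/1281

h'(t) = 3t^2 + 14t - 3.
h(1) = 2, h'(1) = 14, so t(1) = 1 - 2/14 = 6/7.
h(6/7) = 69/343, h'(6/7) = 549/49, so t(2) = (6/7) - (69/343)/(549/49) = 1075/1281.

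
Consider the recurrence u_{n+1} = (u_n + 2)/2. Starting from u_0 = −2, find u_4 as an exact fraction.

u_1 = ((−2) + 2)/2 = 0.
u_2 = (0 + 2)/2 = 1.
u_3 = (1 + 2)/2 = 3/2.
u_4 = ((3/2) + 2)/2 = 7/4.

7/4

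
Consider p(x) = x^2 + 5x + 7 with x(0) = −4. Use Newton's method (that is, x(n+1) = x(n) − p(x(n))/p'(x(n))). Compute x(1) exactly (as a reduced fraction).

p'(x) = 2x + 5.
p(−4) = 3, p'(−4) = −3, so x(1) = (−4) − 3/(−3) = −3.

−3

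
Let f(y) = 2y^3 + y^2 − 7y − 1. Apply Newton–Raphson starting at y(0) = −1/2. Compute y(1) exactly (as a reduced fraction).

f'(y) = 6y^2 + 2y − 7.
f(−1/2) = 5/2, f'(−1/2) = −13/2, so y(1) = (−1/2) − (5/2)/(−13/2) = −3/26.

−3/26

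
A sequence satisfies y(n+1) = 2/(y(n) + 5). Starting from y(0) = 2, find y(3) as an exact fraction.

y(1) = 2/(2 + 5) = 2/7.
y(2) = 2/(2/7 + 5) = 14/37.
y(3) = 2/(14/37 + 5) = 74/199.

74/199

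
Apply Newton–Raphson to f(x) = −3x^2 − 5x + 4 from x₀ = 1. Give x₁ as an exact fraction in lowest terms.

7/11

f'(x) = −6x − 5.
f(1) = −4, f'(1) = −11, so x₁ = 1 − (−4)/(−11) = 7/11.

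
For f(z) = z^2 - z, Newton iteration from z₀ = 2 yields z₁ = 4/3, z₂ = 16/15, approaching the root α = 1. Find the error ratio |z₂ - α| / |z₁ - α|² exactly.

3/5

z₁ - α = 4/3 - 1 = 1/3, so |z₁ - α| = 1/3.
z₂ - α = 16/15 - 1 = 1/15, so |z₂ - α| = 1/15.
|z₁ - α|² = 1/9.
Ratio = (1/15) / (1/9) = 3/5.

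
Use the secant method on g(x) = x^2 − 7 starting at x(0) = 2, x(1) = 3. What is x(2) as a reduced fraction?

13/5

g(2) = −3, g(3) = 2. x(2) = 3 − 2·(3 − 2)/(2 − (−3)) = 13/5.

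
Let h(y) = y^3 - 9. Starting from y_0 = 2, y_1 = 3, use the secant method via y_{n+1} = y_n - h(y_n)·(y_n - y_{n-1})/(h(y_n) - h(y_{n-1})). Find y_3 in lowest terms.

1609/777

h(2) = -1, h(3) = 18. y_2 = 3 - 18·(3 - 2)/(18 - (-1)) = 39/19.
h(3) = 18, h(39/19) = -2412/6859. y_3 = (39/19) - (-2412/6859)·((39/19) - 3)/((-2412/6859) - 18) = 1609/777.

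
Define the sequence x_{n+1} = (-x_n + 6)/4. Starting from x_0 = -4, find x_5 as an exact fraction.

x_1 = (-(-4) + 6)/4 = 5/2.
x_2 = (-(5/2) + 6)/4 = 7/8.
x_3 = (-(7/8) + 6)/4 = 41/32.
x_4 = (-(41/32) + 6)/4 = 151/128.
x_5 = (-(151/128) + 6)/4 = 617/512.

617/512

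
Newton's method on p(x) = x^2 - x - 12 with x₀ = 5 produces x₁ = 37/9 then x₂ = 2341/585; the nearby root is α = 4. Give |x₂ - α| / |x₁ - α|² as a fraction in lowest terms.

9/65

x₁ - α = 37/9 - 4 = 1/9, so |x₁ - α| = 1/9.
x₂ - α = 2341/585 - 4 = 1/585, so |x₂ - α| = 1/585.
|x₁ - α|² = 1/81.
Ratio = (1/585) / (1/81) = 9/65.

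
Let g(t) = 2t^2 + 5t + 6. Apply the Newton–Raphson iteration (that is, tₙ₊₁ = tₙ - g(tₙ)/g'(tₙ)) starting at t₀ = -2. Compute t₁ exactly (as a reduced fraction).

-2/3

g'(t) = 4t + 5.
g(-2) = 4, g'(-2) = -3, so t₁ = (-2) - 4/(-3) = -2/3.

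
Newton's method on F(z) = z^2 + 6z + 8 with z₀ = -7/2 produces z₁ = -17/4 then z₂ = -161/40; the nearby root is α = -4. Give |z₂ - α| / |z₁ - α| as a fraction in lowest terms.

1/10

z₁ - α = -17/4 - (-4) = -17/4 + 4 = -1/4, so |z₁ - α| = 1/4.
z₂ - α = -161/40 - (-4) = -161/40 + 4 = -1/40, so |z₂ - α| = 1/40.
Ratio = (1/40) / (1/4) = 1/10.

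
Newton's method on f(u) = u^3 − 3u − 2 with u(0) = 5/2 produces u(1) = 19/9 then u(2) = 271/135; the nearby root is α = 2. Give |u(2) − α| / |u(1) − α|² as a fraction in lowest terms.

3/5

u(1) − α = 19/9 − 2 = 1/9, so |u(1) − α| = 1/9.
u(2) − α = 271/135 − 2 = 1/135, so |u(2) − α| = 1/135.
|u(1) − α|² = 1/81.
Ratio = (1/135) / (1/81) = 3/5.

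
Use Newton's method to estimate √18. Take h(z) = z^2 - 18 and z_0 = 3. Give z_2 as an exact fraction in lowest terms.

h'(z) = 2z.
h(3) = -9, h'(3) = 6, so z_1 = 3 - (-9)/6 = 9/2.
h(9/2) = 9/4, h'(9/2) = 9, so z_2 = (9/2) - (9/4)/9 = 17/4.

17/4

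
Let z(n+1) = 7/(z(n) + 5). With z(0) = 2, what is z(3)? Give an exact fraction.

z(1) = 7/(2 + 5) = 1.
z(2) = 7/(1 + 5) = 7/6.
z(3) = 7/(7/6 + 5) = 42/37.

42/37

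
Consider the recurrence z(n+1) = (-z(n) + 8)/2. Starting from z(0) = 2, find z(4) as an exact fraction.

21/8

z(1) = (-2 + 8)/2 = 3.
z(2) = (-3 + 8)/2 = 5/2.
z(3) = (-(5/2) + 8)/2 = 11/4.
z(4) = (-(11/4) + 8)/2 = 21/8.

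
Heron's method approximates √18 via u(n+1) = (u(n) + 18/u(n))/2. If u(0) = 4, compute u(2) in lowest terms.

u(1) = (4 + 18/4)/2 = 17/4.
u(2) = (17/4 + 18/(17/4))/2 = 577/136.

577/136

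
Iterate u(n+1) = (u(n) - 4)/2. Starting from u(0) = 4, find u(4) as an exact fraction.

u(1) = (4 - 4)/2 = 0.
u(2) = (0 - 4)/2 = -2.
u(3) = ((-2) - 4)/2 = -3.
u(4) = ((-3) - 4)/2 = -7/2.

-7/2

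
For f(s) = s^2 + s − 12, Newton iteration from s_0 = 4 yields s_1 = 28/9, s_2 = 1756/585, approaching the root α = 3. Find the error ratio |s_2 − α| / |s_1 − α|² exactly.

s_1 − α = 28/9 − 3 = 1/9, so |s_1 − α| = 1/9.
s_2 − α = 1756/585 − 3 = 1/585, so |s_2 − α| = 1/585.
|s_1 − α|² = 1/81.
Ratio = (1/585) / (1/81) = 9/65.

9/65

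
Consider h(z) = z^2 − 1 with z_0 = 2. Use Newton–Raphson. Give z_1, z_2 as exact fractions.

z_1 = 5/4, z_2 = 41/40

h'(z) = 2z.
h(2) = 3, h'(2) = 4, so z_1 = 2 − 3/4 = 5/4.
h(5/4) = 9/16, h'(5/4) = 5/2, so z_2 = (5/4) − (9/16)/(5/2) = 41/40.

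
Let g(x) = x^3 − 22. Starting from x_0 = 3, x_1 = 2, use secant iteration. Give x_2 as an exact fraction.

52/19

g(3) = 5, g(2) = −14. x_2 = 2 − (−14)·(2 − 3)/((−14) − 5) = 52/19.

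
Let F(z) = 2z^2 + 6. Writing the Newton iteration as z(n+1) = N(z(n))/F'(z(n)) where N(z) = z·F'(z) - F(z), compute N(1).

F'(z) = 4z.
N(z) = z·F'(z) - F(z) = z·(4z) - (2z^2 + 6) = 2z^2 - 6.
N(1) = -4.

-4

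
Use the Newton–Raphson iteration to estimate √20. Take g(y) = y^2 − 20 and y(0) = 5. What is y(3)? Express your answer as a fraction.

51841/11592

g'(y) = 2y.
g(5) = 5, g'(5) = 10, so y(1) = 5 − 5/10 = 9/2.
g(9/2) = 1/4, g'(9/2) = 9, so y(2) = (9/2) − (1/4)/9 = 161/36.
g(161/36) = 1/1296, g'(161/36) = 161/18, so y(3) = (161/36) − (1/1296)/(161/18) = 51841/11592.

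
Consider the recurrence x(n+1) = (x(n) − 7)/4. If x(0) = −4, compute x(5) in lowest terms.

x(1) = ((−4) − 7)/4 = −11/4.
x(2) = ((−11/4) − 7)/4 = −39/16.
x(3) = ((−39/16) − 7)/4 = −151/64.
x(4) = ((−151/64) − 7)/4 = −599/256.
x(5) = ((−599/256) − 7)/4 = −2391/1024.

−2391/1024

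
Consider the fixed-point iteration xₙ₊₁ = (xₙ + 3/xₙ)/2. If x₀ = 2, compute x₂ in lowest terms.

97/56

x₁ = (2 + 3/2)/2 = 7/4.
x₂ = (7/4 + 3/(7/4))/2 = 97/56.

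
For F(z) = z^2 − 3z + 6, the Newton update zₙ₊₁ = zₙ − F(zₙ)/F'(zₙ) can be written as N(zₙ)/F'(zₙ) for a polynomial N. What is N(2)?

−2

F'(z) = 2z − 3.
N(z) = z·F'(z) − F(z) = z·(2z − 3) − (z^2 − 3z + 6) = z^2 − 6.
N(2) = −2.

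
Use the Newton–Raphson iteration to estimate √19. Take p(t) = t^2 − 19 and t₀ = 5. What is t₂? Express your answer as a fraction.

p'(t) = 2t.
p(5) = 6, p'(5) = 10, so t₁ = 5 − 6/10 = 22/5.
p(22/5) = 9/25, p'(22/5) = 44/5, so t₂ = (22/5) − (9/25)/(44/5) = 959/220.

959/220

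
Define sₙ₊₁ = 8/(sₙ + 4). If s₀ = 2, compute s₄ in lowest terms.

s₁ = 8/(2 + 4) = 4/3.
s₂ = 8/(4/3 + 4) = 3/2.
s₃ = 8/(3/2 + 4) = 16/11.
s₄ = 8/(16/11 + 4) = 22/15.

22/15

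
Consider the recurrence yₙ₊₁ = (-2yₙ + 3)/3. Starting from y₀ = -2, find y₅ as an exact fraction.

y₁ = (-2·(-2) + 3)/3 = 7/3.
y₂ = (-2·(7/3) + 3)/3 = -5/9.
y₃ = (-2·(-5/9) + 3)/3 = 37/27.
y₄ = (-2·(37/27) + 3)/3 = 7/81.
y₅ = (-2·(7/81) + 3)/3 = 229/243.

229/243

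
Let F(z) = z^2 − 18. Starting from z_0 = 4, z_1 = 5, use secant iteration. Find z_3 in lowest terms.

352/83

F(4) = −2, F(5) = 7. z_2 = 5 − 7·(5 − 4)/(7 − (−2)) = 38/9.
F(5) = 7, F(38/9) = −14/81. z_3 = (38/9) − (−14/81)·((38/9) − 5)/((−14/81) − 7) = 352/83.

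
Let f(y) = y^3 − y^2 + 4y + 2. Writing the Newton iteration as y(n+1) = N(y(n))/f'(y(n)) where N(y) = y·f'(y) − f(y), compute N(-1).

−5

f'(y) = 3y^2 − 2y + 4.
N(y) = y·f'(y) − f(y) = y·(3y^2 − 2y + 4) − (y^3 − y^2 + 4y + 2) = 2y^3 − y^2 − 2.
N(-1) = −5.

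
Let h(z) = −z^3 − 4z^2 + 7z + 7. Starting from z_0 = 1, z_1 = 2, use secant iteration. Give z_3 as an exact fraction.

182/99

h(1) = 9, h(2) = −3. z_2 = 2 − (−3)·(2 − 1)/((−3) − 9) = 7/4.
h(2) = −3, h(7/4) = 105/64. z_3 = (7/4) − (105/64)·((7/4) − 2)/((105/64) − (−3)) = 182/99.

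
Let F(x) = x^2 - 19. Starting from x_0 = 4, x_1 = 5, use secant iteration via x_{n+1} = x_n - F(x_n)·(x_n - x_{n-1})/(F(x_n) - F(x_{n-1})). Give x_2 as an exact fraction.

13/3

F(4) = -3, F(5) = 6. x_2 = 5 - 6·(5 - 4)/(6 - (-3)) = 13/3.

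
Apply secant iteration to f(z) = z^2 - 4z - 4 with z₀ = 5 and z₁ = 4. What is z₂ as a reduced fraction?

24/5

f(5) = 1, f(4) = -4. z₂ = 4 - (-4)·(4 - 5)/((-4) - 1) = 24/5.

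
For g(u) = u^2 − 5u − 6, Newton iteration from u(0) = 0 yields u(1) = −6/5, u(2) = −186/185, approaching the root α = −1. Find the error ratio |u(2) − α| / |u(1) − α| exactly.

u(1) − α = −6/5 − (−1) = −6/5 + 1 = −1/5, so |u(1) − α| = 1/5.
u(2) − α = −186/185 − (−1) = −186/185 + 1 = −1/185, so |u(2) − α| = 1/185.
Ratio = (1/185) / (1/5) = 1/37.

1/37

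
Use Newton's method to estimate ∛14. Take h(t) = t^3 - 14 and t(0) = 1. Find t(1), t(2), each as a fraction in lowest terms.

h'(t) = 3t^2.
h(1) = -13, h'(1) = 3, so t(1) = 1 - (-13)/3 = 16/3.
h(16/3) = 3718/27, h'(16/3) = 256/3, so t(2) = (16/3) - (3718/27)/(256/3) = 4285/1152.

t(1) = 16/3, t(2) = 4285/1152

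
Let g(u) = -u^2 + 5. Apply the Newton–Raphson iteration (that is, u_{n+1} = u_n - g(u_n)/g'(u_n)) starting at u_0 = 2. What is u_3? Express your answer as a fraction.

51841/23184

g'(u) = -2u.
g(2) = 1, g'(2) = -4, so u_1 = 2 - 1/(-4) = 9/4.
g(9/4) = -1/16, g'(9/4) = -9/2, so u_2 = (9/4) - (-1/16)/(-9/2) = 161/72.
g(161/72) = -1/5184, g'(161/72) = -161/36, so u_3 = (161/72) - (-1/5184)/(-161/36) = 51841/23184.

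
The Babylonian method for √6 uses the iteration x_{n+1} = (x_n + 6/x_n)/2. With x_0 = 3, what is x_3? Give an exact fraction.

4801/1960

x_1 = (3 + 6/3)/2 = 5/2.
x_2 = (5/2 + 6/(5/2))/2 = 49/20.
x_3 = (49/20 + 6/(49/20))/2 = 4801/1960.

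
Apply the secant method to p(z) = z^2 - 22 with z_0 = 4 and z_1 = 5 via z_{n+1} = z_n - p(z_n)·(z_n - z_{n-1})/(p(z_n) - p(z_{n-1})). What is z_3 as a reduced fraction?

136/29

p(4) = -6, p(5) = 3. z_2 = 5 - 3·(5 - 4)/(3 - (-6)) = 14/3.
p(5) = 3, p(14/3) = -2/9. z_3 = (14/3) - (-2/9)·((14/3) - 5)/((-2/9) - 3) = 136/29.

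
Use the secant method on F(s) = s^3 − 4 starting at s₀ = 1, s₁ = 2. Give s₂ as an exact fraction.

10/7

F(1) = −3, F(2) = 4. s₂ = 2 − 4·(2 − 1)/(4 − (−3)) = 10/7.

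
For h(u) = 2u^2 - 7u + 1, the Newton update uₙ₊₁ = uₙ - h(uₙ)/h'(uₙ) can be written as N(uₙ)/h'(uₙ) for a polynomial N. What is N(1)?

h'(u) = 4u - 7.
N(u) = u·h'(u) - h(u) = u·(4u - 7) - (2u^2 - 7u + 1) = 2u^2 - 1.
N(1) = 1.

1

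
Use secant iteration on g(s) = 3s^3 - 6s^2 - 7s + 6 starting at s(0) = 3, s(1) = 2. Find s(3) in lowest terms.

g(3) = 12, g(2) = -8. s(2) = 2 - (-8)·(2 - 3)/((-8) - 12) = 12/5.
g(2) = -8, g(12/5) = -486/125. s(3) = (12/5) - (-486/125)·((12/5) - 2)/((-486/125) - (-8)) = 714/257.

714/257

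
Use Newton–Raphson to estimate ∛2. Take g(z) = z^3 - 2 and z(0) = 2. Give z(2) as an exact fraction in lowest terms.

35/27

g'(z) = 3z^2.
g(2) = 6, g'(2) = 12, so z(1) = 2 - 6/12 = 3/2.
g(3/2) = 11/8, g'(3/2) = 27/4, so z(2) = (3/2) - (11/8)/(27/4) = 35/27.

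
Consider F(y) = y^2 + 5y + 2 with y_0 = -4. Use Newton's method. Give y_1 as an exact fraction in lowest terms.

-14/3

F'(y) = 2y + 5.
F(-4) = -2, F'(-4) = -3, so y_1 = (-4) - (-2)/(-3) = -14/3.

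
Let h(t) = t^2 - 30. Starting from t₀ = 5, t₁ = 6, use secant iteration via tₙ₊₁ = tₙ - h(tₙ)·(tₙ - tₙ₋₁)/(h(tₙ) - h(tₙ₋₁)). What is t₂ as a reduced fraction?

h(5) = -5, h(6) = 6. t₂ = 6 - 6·(6 - 5)/(6 - (-5)) = 60/11.

60/11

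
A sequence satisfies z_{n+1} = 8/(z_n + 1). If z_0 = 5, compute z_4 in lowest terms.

z_1 = 8/(5 + 1) = 4/3.
z_2 = 8/(4/3 + 1) = 24/7.
z_3 = 8/(24/7 + 1) = 56/31.
z_4 = 8/(56/31 + 1) = 248/87.

248/87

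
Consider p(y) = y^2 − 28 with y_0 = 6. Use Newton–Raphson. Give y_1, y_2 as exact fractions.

y_1 = 16/3, y_2 = 127/24

p'(y) = 2y.
p(6) = 8, p'(6) = 12, so y_1 = 6 − 8/12 = 16/3.
p(16/3) = 4/9, p'(16/3) = 32/3, so y_2 = (16/3) − (4/9)/(32/3) = 127/24.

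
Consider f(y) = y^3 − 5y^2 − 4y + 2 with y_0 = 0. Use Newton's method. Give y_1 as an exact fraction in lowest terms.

1/2

f'(y) = 3y^2 − 10y − 4.
f(0) = 2, f'(0) = −4, so y_1 = 0 − 2/(−4) = 1/2.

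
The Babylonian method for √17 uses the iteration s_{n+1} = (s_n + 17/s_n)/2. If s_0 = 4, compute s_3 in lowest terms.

9478657/2298912

s_1 = (4 + 17/4)/2 = 33/8.
s_2 = (33/8 + 17/(33/8))/2 = 2177/528.
s_3 = (2177/528 + 17/(2177/528))/2 = 9478657/2298912.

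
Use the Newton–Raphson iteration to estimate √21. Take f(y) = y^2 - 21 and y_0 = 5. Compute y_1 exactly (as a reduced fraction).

f'(y) = 2y.
f(5) = 4, f'(5) = 10, so y_1 = 5 - 4/10 = 23/5.

23/5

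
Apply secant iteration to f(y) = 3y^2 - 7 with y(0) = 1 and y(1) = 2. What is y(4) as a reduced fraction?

631/413

f(1) = -4, f(2) = 5. y(2) = 2 - 5·(2 - 1)/(5 - (-4)) = 13/9.
f(2) = 5, f(13/9) = -20/27. y(3) = (13/9) - (-20/27)·((13/9) - 2)/((-20/27) - 5) = 47/31.
f(13/9) = -20/27, f(47/31) = -100/961. y(4) = (47/31) - (-100/961)·((47/31) - (13/9))/((-100/961) - (-20/27)) = 631/413.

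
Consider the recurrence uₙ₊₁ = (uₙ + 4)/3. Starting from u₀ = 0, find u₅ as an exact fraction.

484/243

u₁ = (0 + 4)/3 = 4/3.
u₂ = ((4/3) + 4)/3 = 16/9.
u₃ = ((16/9) + 4)/3 = 52/27.
u₄ = ((52/27) + 4)/3 = 160/81.
u₅ = ((160/81) + 4)/3 = 484/243.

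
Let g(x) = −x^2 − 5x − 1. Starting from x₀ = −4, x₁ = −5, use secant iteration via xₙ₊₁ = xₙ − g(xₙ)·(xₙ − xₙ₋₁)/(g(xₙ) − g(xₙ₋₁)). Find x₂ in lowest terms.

−19/4

g(−4) = 3, g(−5) = −1. x₂ = (−5) − (−1)·((−5) − (−4))/((−1) − 3) = −19/4.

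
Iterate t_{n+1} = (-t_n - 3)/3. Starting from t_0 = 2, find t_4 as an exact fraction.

-58/81

t_1 = (-2 - 3)/3 = -5/3.
t_2 = (-(-5/3) - 3)/3 = -4/9.
t_3 = (-(-4/9) - 3)/3 = -23/27.
t_4 = (-(-23/27) - 3)/3 = -58/81.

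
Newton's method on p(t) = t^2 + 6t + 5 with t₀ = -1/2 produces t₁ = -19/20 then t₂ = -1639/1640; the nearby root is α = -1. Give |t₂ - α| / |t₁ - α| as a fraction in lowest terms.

t₁ - α = -19/20 - (-1) = -19/20 + 1 = 1/20, so |t₁ - α| = 1/20.
t₂ - α = -1639/1640 - (-1) = -1639/1640 + 1 = 1/1640, so |t₂ - α| = 1/1640.
Ratio = (1/1640) / (1/20) = 1/82.

1/82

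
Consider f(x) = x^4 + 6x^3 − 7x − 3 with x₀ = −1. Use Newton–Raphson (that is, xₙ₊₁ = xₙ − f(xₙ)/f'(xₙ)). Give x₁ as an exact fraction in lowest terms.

−6/7

f'(x) = 4x^3 + 18x^2 − 7.
f(−1) = −1, f'(−1) = 7, so x₁ = (−1) − (−1)/7 = −6/7.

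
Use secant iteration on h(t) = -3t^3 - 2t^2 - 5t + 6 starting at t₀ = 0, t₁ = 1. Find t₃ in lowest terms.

63/88

h(0) = 6, h(1) = -4. t₂ = 1 - (-4)·(1 - 0)/((-4) - 6) = 3/5.
h(1) = -4, h(3/5) = 204/125. t₃ = (3/5) - (204/125)·((3/5) - 1)/((204/125) - (-4)) = 63/88.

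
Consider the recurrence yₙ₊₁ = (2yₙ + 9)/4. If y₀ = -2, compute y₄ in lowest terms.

y₁ = (2·(-2) + 9)/4 = 5/4.
y₂ = (2·(5/4) + 9)/4 = 23/8.
y₃ = (2·(23/8) + 9)/4 = 59/16.
y₄ = (2·(59/16) + 9)/4 = 131/32.

131/32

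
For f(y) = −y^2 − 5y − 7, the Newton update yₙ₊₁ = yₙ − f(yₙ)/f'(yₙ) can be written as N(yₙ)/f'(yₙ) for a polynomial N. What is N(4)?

f'(y) = −2y − 5.
N(y) = y·f'(y) − f(y) = y·(−2y − 5) − (−y^2 − 5y − 7) = −y^2 + 7.
N(4) = −9.

−9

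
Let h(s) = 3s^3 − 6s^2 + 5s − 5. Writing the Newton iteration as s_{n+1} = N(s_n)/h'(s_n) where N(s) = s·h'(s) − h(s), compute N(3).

h'(s) = 9s^2 − 12s + 5.
N(s) = s·h'(s) − h(s) = s·(9s^2 − 12s + 5) − (3s^3 − 6s^2 + 5s − 5) = 6s^3 − 6s^2 + 5.
N(3) = 113.

113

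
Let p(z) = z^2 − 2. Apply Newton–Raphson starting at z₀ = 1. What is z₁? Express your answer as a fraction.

3/2

p'(z) = 2z.
p(1) = −1, p'(1) = 2, so z₁ = 1 − (−1)/2 = 3/2.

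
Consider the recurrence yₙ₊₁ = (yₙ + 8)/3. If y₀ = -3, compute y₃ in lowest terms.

101/27

y₁ = ((-3) + 8)/3 = 5/3.
y₂ = ((5/3) + 8)/3 = 29/9.
y₃ = ((29/9) + 8)/3 = 101/27.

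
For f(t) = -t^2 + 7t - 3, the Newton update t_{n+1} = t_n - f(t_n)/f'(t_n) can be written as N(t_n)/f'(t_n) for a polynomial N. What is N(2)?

f'(t) = -2t + 7.
N(t) = t·f'(t) - f(t) = t·(-2t + 7) - (-t^2 + 7t - 3) = -t^2 + 3.
N(2) = -1.

-1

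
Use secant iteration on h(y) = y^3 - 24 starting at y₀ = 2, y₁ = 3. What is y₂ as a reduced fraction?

h(2) = -16, h(3) = 3. y₂ = 3 - 3·(3 - 2)/(3 - (-16)) = 54/19.

54/19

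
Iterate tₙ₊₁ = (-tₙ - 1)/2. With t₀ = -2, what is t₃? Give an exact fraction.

-1/8

t₁ = (-(-2) - 1)/2 = 1/2.
t₂ = (-(1/2) - 1)/2 = -3/4.
t₃ = (-(-3/4) - 1)/2 = -1/8.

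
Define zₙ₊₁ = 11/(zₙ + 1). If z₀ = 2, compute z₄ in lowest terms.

z₁ = 11/(2 + 1) = 11/3.
z₂ = 11/(11/3 + 1) = 33/14.
z₃ = 11/(33/14 + 1) = 154/47.
z₄ = 11/(154/47 + 1) = 517/201.

517/201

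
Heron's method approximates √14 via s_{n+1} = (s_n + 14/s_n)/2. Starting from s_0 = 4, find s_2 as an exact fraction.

449/120

s_1 = (4 + 14/4)/2 = 15/4.
s_2 = (15/4 + 14/(15/4))/2 = 449/120.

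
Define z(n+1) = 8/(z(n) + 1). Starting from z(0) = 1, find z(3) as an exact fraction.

40/13

z(1) = 8/(1 + 1) = 4.
z(2) = 8/(4 + 1) = 8/5.
z(3) = 8/(8/5 + 1) = 40/13.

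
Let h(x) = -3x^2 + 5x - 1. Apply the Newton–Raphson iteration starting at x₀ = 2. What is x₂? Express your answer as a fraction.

h'(x) = -6x + 5.
h(2) = -3, h'(2) = -7, so x₁ = 2 - (-3)/(-7) = 11/7.
h(11/7) = -27/49, h'(11/7) = -31/7, so x₂ = (11/7) - (-27/49)/(-31/7) = 314/217.

314/217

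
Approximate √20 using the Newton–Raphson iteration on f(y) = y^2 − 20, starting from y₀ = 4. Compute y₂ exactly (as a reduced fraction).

f'(y) = 2y.
f(4) = −4, f'(4) = 8, so y₁ = 4 − (−4)/8 = 9/2.
f(9/2) = 1/4, f'(9/2) = 9, so y₂ = (9/2) − (1/4)/9 = 161/36.

161/36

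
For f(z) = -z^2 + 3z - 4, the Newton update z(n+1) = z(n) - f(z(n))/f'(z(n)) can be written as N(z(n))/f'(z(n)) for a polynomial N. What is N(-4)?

-12

f'(z) = -2z + 3.
N(z) = z·f'(z) - f(z) = z·(-2z + 3) - (-z^2 + 3z - 4) = -z^2 + 4.
N(-4) = -12.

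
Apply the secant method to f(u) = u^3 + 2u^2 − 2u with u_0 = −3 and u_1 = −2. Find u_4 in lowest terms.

f(−3) = −3, f(−2) = 4. u_2 = (−2) − 4·((−2) − (−3))/(4 − (−3)) = −18/7.
f(−2) = 4, f(−18/7) = 468/343. u_3 = (−18/7) − (468/343)·((−18/7) − (−2))/((468/343) − 4) = −324/113.
f(−18/7) = 468/343, f(−324/113) = −2013336/1442897. u_4 = (−324/113) − (−2013336/1442897)·((−324/113) − (−18/7))/((−2013336/1442897) − (468/343)) = −7931520/2918483.

−7931520/2918483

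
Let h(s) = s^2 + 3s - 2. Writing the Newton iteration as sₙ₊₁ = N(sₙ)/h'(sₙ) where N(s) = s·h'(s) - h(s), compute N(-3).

h'(s) = 2s + 3.
N(s) = s·h'(s) - h(s) = s·(2s + 3) - (s^2 + 3s - 2) = s^2 + 2.
N(-3) = 11.

11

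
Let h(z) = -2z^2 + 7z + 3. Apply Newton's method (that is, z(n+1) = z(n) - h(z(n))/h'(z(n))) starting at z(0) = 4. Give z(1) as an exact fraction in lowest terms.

h'(z) = -4z + 7.
h(4) = -1, h'(4) = -9, so z(1) = 4 - (-1)/(-9) = 35/9.

35/9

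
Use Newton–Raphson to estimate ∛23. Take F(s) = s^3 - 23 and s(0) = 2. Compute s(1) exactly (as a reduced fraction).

13/4

F'(s) = 3s^2.
F(2) = -15, F'(2) = 12, so s(1) = 2 - (-15)/12 = 13/4.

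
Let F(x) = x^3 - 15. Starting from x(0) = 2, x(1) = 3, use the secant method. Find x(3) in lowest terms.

F(2) = -7, F(3) = 12. x(2) = 3 - 12·(3 - 2)/(12 - (-7)) = 45/19.
F(3) = 12, F(45/19) = -11760/6859. x(3) = (45/19) - (-11760/6859)·((45/19) - 3)/((-11760/6859) - 12) = 6395/2613.

6395/2613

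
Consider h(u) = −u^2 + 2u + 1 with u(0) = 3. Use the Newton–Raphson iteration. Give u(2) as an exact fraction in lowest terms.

h'(u) = −2u + 2.
h(3) = −2, h'(3) = −4, so u(1) = 3 − (−2)/(−4) = 5/2.
h(5/2) = −1/4, h'(5/2) = −3, so u(2) = (5/2) − (−1/4)/(−3) = 29/12.

29/12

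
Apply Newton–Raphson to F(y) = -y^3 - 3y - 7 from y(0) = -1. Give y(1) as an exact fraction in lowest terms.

F'(y) = -3y^2 - 3.
F(-1) = -3, F'(-1) = -6, so y(1) = (-1) - (-3)/(-6) = -3/2.

-3/2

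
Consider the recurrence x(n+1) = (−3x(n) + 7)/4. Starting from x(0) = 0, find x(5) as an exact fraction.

x(1) = (−3·0 + 7)/4 = 7/4.
x(2) = (−3·(7/4) + 7)/4 = 7/16.
x(3) = (−3·(7/16) + 7)/4 = 91/64.
x(4) = (−3·(91/64) + 7)/4 = 175/256.
x(5) = (−3·(175/256) + 7)/4 = 1267/1024.

1267/1024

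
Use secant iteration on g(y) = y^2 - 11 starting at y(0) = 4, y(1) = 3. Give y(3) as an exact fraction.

73/22

g(4) = 5, g(3) = -2. y(2) = 3 - (-2)·(3 - 4)/((-2) - 5) = 23/7.
g(3) = -2, g(23/7) = -10/49. y(3) = (23/7) - (-10/49)·((23/7) - 3)/((-10/49) - (-2)) = 73/22.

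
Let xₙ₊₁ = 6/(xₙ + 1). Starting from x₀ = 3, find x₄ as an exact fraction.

102/47

x₁ = 6/(3 + 1) = 3/2.
x₂ = 6/(3/2 + 1) = 12/5.
x₃ = 6/(12/5 + 1) = 30/17.
x₄ = 6/(30/17 + 1) = 102/47.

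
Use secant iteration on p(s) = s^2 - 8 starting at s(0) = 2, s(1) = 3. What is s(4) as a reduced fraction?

577/204

p(2) = -4, p(3) = 1. s(2) = 3 - 1·(3 - 2)/(1 - (-4)) = 14/5.
p(3) = 1, p(14/5) = -4/25. s(3) = (14/5) - (-4/25)·((14/5) - 3)/((-4/25) - 1) = 82/29.
p(14/5) = -4/25, p(82/29) = -4/841. s(4) = (82/29) - (-4/841)·((82/29) - (14/5))/((-4/841) - (-4/25)) = 577/204.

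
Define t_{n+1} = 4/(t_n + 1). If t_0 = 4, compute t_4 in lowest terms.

t_1 = 4/(4 + 1) = 4/5.
t_2 = 4/(4/5 + 1) = 20/9.
t_3 = 4/(20/9 + 1) = 36/29.
t_4 = 4/(36/29 + 1) = 116/65.

116/65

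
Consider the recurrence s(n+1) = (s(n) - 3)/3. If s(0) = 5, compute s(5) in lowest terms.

s(1) = (5 - 3)/3 = 2/3.
s(2) = ((2/3) - 3)/3 = -7/9.
s(3) = ((-7/9) - 3)/3 = -34/27.
s(4) = ((-34/27) - 3)/3 = -115/81.
s(5) = ((-115/81) - 3)/3 = -358/243.

-358/243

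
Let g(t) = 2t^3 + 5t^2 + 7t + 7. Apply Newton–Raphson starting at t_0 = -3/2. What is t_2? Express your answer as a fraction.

g'(t) = 6t^2 + 10t + 7.
g(-3/2) = 1, g'(-3/2) = 11/2, so t_1 = (-3/2) - 1/(11/2) = -37/22.
g(-37/22) = -192/1331, g'(-37/22) = 1731/242, so t_2 = (-37/22) - (-192/1331)/(1731/242) = -21093/12694.

-21093/12694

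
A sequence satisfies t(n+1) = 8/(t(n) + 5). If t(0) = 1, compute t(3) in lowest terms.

t(1) = 8/(1 + 5) = 4/3.
t(2) = 8/(4/3 + 5) = 24/19.
t(3) = 8/(24/19 + 5) = 152/119.

152/119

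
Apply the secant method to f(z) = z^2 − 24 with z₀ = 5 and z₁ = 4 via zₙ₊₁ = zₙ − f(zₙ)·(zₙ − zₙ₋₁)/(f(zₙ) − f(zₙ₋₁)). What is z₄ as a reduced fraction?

f(5) = 1, f(4) = −8. z₂ = 4 − (−8)·(4 − 5)/((−8) − 1) = 44/9.
f(4) = −8, f(44/9) = −8/81. z₃ = (44/9) − (−8/81)·((44/9) − 4)/((−8/81) − (−8)) = 49/10.
f(44/9) = −8/81, f(49/10) = 1/100. z₄ = (49/10) − (1/100)·((49/10) − (44/9))/((1/100) − (−8/81)) = 4316/881.

4316/881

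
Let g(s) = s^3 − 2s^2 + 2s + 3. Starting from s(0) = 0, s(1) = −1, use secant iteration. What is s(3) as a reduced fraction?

−129/179

g(0) = 3, g(−1) = −2. s(2) = (−1) − (−2)·((−1) − 0)/((−2) − 3) = −3/5.
g(−1) = −2, g(−3/5) = 108/125. s(3) = (−3/5) − (108/125)·((−3/5) − (−1))/((108/125) − (−2)) = −129/179.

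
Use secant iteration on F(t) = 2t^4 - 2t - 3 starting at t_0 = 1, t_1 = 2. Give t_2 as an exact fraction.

31/28

F(1) = -3, F(2) = 25. t_2 = 2 - 25·(2 - 1)/(25 - (-3)) = 31/28.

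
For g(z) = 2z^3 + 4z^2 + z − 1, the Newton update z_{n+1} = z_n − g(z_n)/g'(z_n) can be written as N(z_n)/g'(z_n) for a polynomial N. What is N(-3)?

g'(z) = 6z^2 + 8z + 1.
N(z) = z·g'(z) − g(z) = z·(6z^2 + 8z + 1) − (2z^3 + 4z^2 + z − 1) = 4z^3 + 4z^2 + 1.
N(-3) = −71.

−71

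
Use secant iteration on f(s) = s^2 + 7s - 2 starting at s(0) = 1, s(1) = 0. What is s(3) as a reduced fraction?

f(1) = 6, f(0) = -2. s(2) = 0 - (-2)·(0 - 1)/((-2) - 6) = 1/4.
f(0) = -2, f(1/4) = -3/16. s(3) = (1/4) - (-3/16)·((1/4) - 0)/((-3/16) - (-2)) = 8/29.

8/29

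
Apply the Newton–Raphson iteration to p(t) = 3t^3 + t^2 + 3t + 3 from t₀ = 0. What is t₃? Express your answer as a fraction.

−679/895

p'(t) = 9t^2 + 2t + 3.
p(0) = 3, p'(0) = 3, so t₁ = 0 − 3/3 = −1.
p(−1) = −2, p'(−1) = 10, so t₂ = (−1) − (−2)/10 = −4/5.
p(−4/5) = −37/125, p'(−4/5) = 179/25, so t₃ = (−4/5) − (−37/125)/(179/25) = −679/895.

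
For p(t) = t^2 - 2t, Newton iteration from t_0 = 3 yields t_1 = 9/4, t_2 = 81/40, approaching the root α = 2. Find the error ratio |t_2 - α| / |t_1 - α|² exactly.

2/5

t_1 - α = 9/4 - 2 = 1/4, so |t_1 - α| = 1/4.
t_2 - α = 81/40 - 2 = 1/40, so |t_2 - α| = 1/40.
|t_1 - α|² = 1/16.
Ratio = (1/40) / (1/16) = 2/5.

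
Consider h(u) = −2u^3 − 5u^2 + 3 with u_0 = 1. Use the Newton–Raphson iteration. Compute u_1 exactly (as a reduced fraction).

3/4

h'(u) = −6u^2 − 10u.
h(1) = −4, h'(1) = −16, so u_1 = 1 − (−4)/(−16) = 3/4.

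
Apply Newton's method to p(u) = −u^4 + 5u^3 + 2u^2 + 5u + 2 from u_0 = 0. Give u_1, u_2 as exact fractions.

u_1 = −2/5, u_2 = −1498/3785

p'(u) = −4u^3 + 15u^2 + 4u + 5.
p(0) = 2, p'(0) = 5, so u_1 = 0 − 2/5 = −2/5.
p(−2/5) = −16/625, p'(−2/5) = 757/125, so u_2 = (−2/5) − (−16/625)/(757/125) = −1498/3785.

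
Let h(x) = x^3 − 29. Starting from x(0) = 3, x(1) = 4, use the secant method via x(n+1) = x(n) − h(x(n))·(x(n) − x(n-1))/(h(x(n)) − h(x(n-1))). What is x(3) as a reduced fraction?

h(3) = −2, h(4) = 35. x(2) = 4 − 35·(4 − 3)/(35 − (−2)) = 113/37.
h(4) = 35, h(113/37) = −26040/50653. x(3) = (113/37) − (−26040/50653)·((113/37) − 4)/((−26040/50653) − 35) = 157673/51397.

157673/51397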